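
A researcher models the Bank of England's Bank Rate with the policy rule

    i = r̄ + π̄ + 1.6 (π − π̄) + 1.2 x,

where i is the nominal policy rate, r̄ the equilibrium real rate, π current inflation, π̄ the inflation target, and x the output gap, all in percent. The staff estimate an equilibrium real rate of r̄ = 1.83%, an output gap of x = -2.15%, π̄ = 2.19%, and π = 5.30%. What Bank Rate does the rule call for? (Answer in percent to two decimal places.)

i = 1.83 + 2.19 + 1.6 × (5.30 − 2.19) + 1.2 × (-2.15)
   = 1.83 + 2.19 + 4.976 − 2.58 = 6.42

6.42%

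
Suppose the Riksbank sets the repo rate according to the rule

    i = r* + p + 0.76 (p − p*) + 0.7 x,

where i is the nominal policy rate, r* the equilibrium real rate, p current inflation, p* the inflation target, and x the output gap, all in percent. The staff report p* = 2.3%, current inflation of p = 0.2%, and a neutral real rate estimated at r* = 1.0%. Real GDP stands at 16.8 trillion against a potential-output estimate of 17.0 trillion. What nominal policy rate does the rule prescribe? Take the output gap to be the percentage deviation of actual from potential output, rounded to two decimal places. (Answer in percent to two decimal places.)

Output gap = 100 × (16.8 − 17.0) / 17.0 = -1.18%.
i = 1.00 + 0.20 + 0.76 × (0.20 − 2.30) + 0.7 × (-1.18)
   = 1.00 + 0.2 − 1.596 − 0.826 = -1.22

-1.22%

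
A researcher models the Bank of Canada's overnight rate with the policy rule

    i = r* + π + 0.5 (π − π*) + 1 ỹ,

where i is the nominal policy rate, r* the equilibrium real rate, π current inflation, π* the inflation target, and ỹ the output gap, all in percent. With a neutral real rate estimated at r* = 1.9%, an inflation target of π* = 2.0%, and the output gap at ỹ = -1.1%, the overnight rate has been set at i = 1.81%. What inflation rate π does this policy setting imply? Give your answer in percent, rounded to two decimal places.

Collecting π: i = r* + (1 + 0.5) π − 0.5 π* + 1 ỹ
1.5 π = 1.81 − 1.9 + 0.5 × 2.0 − 1 × (-1.1) = 2.01
π = 2.01 / 1.5 = 1.34

1.34%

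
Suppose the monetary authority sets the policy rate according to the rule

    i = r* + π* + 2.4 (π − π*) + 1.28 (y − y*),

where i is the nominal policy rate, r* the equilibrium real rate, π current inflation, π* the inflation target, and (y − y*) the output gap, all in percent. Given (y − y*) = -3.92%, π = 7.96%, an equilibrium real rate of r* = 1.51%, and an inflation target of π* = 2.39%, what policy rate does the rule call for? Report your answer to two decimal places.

i = 1.51 + 2.39 + 2.4 × (7.96 − 2.39) + 1.28 × (-3.92)
   = 1.51 + 2.39 + 13.368 − 5.0176 = 12.25

12.25%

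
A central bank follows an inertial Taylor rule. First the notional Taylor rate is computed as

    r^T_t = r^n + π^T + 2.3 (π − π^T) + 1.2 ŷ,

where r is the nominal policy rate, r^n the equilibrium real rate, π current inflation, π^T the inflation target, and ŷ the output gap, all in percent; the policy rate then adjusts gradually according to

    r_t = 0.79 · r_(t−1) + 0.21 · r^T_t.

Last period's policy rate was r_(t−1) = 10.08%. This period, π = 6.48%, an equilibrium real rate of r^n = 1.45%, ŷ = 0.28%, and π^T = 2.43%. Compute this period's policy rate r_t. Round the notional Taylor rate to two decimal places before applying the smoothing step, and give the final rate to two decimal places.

r^T_t = 1.45 + 2.43 + 2.3 × (6.48 − 2.43) + 1.2 × 0.28
   = 1.45 + 2.43 + 9.315 + 0.336 = 13.53
r_t = 0.79 × 10.08 + 0.21 × 13.53 = 7.9632 + 2.8413 = 10.80

10.80%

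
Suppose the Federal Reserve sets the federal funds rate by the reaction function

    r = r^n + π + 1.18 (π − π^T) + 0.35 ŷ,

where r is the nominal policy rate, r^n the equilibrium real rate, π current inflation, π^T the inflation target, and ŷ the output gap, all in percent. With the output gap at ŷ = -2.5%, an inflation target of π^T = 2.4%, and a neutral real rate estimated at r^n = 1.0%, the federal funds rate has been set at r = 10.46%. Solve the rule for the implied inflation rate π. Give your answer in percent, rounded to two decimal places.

6.04%

Collecting π: r = r^n + (1 + 1.18) π − 1.18 π^T + 0.35 ŷ
2.18 π = 10.46 − 1.0 + 1.18 × 2.4 − 0.35 × (-2.5) = 13.167
π = 13.167 / 2.18 = 6.04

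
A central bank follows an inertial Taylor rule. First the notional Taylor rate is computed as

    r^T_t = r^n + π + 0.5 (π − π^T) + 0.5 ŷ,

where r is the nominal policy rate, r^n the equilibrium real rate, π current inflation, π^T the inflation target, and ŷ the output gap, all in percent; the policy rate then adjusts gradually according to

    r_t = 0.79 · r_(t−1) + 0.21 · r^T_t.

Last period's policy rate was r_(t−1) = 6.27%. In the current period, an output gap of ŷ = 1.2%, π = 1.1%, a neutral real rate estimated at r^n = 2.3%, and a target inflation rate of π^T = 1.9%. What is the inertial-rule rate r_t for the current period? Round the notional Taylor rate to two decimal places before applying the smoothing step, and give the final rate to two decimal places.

5.71%

r^T_t = 2.3 + 1.1 + 0.5 × (1.1 − 1.9) + 0.5 × 1.2
   = 2.3 + 1.1 − 0.4 + 0.6 = 3.60
r_t = 0.79 × 6.27 + 0.21 × 3.60 = 4.9533 + 0.756 = 5.71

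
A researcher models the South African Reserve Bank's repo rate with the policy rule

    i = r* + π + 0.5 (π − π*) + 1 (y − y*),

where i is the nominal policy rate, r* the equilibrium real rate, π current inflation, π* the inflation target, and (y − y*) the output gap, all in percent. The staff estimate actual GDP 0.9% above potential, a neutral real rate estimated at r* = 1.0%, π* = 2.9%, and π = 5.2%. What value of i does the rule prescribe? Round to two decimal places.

Output 0.9% above potential → (y − y*) = 0.9.
i = 1.0 + 5.2 + 0.5 × (5.2 − 2.9) + 1 × 0.9
   = 1.0 + 5.2 + 1.15 + 0.9 = 8.25

8.25%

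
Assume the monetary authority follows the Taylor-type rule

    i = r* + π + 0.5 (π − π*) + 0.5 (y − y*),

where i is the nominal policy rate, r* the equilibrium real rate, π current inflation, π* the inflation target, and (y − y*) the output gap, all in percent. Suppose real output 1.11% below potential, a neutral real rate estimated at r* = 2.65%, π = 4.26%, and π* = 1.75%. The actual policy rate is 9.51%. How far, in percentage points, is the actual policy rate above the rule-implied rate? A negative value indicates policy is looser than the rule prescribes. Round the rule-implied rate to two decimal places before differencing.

1.90 pp

Output 1.11% below potential → (y − y*) = -1.11.
i = 2.65 + 4.26 + 0.5 × (4.26 − 1.75) + 0.5 × (-1.11)
   = 2.65 + 4.26 + 1.255 − 0.555 = 7.61
Deviation = 9.51 − 7.61 = 1.90 pp.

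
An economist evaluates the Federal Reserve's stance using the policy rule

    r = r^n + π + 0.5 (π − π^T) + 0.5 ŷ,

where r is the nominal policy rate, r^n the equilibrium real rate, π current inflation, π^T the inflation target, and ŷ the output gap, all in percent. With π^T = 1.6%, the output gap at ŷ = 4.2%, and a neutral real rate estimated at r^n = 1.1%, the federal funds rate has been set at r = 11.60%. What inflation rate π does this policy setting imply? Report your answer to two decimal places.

Collecting π: r = r^n + (1 + 0.5) π − 0.5 π^T + 0.5 ŷ
1.5 π = 11.60 − 1.1 + 0.5 × 1.6 − 0.5 × 4.2 = 9.2
π = 9.2 / 1.5 = 6.13

6.13%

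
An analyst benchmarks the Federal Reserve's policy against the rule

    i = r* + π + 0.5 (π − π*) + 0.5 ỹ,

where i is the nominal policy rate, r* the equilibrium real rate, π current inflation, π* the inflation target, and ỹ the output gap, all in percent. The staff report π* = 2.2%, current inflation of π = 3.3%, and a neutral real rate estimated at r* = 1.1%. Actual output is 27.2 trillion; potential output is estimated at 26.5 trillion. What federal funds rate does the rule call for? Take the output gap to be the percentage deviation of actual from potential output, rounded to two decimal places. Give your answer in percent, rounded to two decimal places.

Output gap = 100 × (27.2 − 26.5) / 26.5 = 2.64%.
i = 1.10 + 3.30 + 0.5 × (3.30 − 2.20) + 0.5 × 2.64
   = 1.10 + 3.3 + 0.55 + 1.32 = 6.27

6.27%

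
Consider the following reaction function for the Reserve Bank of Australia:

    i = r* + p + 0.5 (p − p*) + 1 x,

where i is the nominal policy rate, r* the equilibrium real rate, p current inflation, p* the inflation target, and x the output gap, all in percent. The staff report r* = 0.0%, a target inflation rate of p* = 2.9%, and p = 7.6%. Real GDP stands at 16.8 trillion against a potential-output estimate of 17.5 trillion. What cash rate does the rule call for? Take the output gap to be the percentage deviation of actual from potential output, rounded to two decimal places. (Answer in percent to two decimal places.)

5.95%

Output gap = 100 × (16.8 − 17.5) / 17.5 = -4.00%.
i = 0.00 + 7.60 + 0.5 × (7.60 − 2.90) + 1 × (-4.00)
   = 0.00 + 7.6 + 2.35 − 4 = 5.95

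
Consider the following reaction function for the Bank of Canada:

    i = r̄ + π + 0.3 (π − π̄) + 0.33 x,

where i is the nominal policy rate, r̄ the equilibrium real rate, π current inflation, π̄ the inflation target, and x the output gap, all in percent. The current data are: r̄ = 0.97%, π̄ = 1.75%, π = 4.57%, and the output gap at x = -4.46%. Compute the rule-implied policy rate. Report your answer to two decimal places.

i = 0.97 + 4.57 + 0.3 × (4.57 − 1.75) + 0.33 × (-4.46)
   = 0.97 + 4.57 + 0.846 − 1.4718 = 4.91

4.91%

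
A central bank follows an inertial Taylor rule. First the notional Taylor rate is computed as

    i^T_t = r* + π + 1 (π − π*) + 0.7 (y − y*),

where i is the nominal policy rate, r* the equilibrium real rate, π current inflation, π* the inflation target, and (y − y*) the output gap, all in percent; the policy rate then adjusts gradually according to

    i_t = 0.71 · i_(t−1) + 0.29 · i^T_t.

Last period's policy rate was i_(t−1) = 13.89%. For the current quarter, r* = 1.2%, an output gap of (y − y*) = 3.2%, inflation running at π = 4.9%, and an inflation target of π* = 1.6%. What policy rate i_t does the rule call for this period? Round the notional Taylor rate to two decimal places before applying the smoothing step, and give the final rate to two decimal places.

i^T_t = 1.2 + 4.9 + 1 × (4.9 − 1.6) + 0.7 × 3.2
   = 1.2 + 4.9 + 3.3 + 2.24 = 11.64
i_t = 0.71 × 13.89 + 0.29 × 11.64 = 9.8619 + 3.3756 = 13.24

13.24%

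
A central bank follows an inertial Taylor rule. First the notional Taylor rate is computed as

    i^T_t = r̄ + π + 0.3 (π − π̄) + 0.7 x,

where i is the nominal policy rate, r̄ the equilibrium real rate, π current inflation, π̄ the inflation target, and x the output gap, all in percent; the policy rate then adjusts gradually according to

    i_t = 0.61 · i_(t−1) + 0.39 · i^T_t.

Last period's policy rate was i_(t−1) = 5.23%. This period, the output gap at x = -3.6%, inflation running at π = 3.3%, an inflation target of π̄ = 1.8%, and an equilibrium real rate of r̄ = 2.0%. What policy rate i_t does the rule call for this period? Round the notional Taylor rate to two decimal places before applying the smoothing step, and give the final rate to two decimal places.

4.45%

i^T_t = 2.0 + 3.3 + 0.3 × (3.3 − 1.8) + 0.7 × (-3.6)
   = 2.0 + 3.3 + 0.45 − 2.52 = 3.23
i_t = 0.61 × 5.23 + 0.39 × 3.23 = 3.1903 + 1.2597 = 4.45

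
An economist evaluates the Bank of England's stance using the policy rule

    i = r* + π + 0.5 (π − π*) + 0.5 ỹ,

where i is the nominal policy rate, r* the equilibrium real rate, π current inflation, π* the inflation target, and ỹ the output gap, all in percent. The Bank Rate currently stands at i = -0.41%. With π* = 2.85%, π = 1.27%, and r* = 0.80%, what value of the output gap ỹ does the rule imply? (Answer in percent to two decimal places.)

0.5 ỹ = -0.41 − 0.80 − 1.27 − 0.5 × (1.27 − 2.85) = -1.69
ỹ = -1.69 / 0.5 = -3.38

-3.38%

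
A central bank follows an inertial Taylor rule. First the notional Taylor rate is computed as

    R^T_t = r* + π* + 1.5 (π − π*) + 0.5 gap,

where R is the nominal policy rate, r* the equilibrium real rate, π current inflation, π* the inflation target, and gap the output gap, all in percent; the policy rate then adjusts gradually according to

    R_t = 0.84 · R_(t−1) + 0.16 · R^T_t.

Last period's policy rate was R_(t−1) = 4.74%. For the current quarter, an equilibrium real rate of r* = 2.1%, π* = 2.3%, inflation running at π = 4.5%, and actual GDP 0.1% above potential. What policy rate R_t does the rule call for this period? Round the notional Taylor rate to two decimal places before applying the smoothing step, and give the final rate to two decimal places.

5.22%

Output 0.1% above potential → gap = 0.1.
R^T_t = 2.1 + 2.3 + 1.5 × (4.5 − 2.3) + 0.5 × 0.1
   = 2.1 + 2.3 + 3.3 + 0.05 = 7.75
R_t = 0.84 × 4.74 + 0.16 × 7.75 = 3.9816 + 1.24 = 5.22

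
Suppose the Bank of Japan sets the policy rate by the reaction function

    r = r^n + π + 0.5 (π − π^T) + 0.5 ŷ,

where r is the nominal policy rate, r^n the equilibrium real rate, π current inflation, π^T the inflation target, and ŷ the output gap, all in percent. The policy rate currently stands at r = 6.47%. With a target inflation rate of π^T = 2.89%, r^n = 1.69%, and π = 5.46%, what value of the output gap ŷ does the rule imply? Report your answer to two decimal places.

-3.93%

0.5 ŷ = 6.47 − 1.69 − 5.46 − 0.5 × (5.46 − 2.89) = -1.965
ŷ = -1.965 / 0.5 = -3.93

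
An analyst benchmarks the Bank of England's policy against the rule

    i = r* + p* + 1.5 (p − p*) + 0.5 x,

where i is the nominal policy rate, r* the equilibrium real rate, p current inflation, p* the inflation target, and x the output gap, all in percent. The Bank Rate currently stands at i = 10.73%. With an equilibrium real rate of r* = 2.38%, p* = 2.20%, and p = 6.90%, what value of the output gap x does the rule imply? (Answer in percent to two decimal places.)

-1.80%

0.5 x = 10.73 − 2.38 − 2.20 − 1.5 × (6.90 − 2.20) = -0.9
x = -0.9 / 0.5 = -1.80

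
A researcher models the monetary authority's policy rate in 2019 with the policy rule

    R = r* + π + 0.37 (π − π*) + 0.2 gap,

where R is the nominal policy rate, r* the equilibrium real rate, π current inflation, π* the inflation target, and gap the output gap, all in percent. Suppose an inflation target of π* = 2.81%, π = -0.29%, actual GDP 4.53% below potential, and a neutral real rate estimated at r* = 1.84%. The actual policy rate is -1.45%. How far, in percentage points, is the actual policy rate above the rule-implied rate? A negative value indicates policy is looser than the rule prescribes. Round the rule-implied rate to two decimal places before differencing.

-0.95 pp

Output 4.53% below potential → gap = -4.53.
R = 1.84 + (-0.29) + 0.37 × (-0.29 − 2.81) + 0.2 × (-4.53)
   = 1.84 − 0.29 − 1.147 − 0.906 = -0.50
Deviation = -1.45 − (-0.50) = -0.95 pp.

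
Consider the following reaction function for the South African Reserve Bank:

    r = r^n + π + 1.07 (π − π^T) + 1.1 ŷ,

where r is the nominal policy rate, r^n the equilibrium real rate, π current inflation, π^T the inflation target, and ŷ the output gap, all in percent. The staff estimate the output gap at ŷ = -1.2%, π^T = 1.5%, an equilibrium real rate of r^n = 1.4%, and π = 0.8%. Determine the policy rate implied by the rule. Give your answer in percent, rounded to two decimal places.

0.13%

r = 1.4 + 0.8 + 1.07 × (0.8 − 1.5) + 1.1 × (-1.2)
   = 1.4 + 0.8 − 0.749 − 1.32 = 0.13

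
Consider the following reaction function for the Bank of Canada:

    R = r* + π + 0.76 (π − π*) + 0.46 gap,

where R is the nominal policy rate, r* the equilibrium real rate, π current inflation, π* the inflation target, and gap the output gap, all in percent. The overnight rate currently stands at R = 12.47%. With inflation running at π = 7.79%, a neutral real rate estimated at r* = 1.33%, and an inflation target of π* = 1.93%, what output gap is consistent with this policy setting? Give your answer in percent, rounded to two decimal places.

0.46 gap = 12.47 − 1.33 − 7.79 − 0.76 × (7.79 − 1.93) = -1.1036
gap = -1.1036 / 0.46 = -2.40

-2.40%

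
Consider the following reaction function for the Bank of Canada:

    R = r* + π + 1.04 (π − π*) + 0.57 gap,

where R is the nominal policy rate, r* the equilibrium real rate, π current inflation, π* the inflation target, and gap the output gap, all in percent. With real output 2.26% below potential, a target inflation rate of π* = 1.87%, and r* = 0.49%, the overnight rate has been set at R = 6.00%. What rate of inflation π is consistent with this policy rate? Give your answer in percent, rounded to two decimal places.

4.29%

Output 2.26% below potential → gap = -2.26.
Collecting π: R = r* + (1 + 1.04) π − 1.04 π* + 0.57 gap
2.04 π = 6.00 − 0.49 + 1.04 × 1.87 − 0.57 × (-2.26) = 8.743
π = 8.743 / 2.04 = 4.29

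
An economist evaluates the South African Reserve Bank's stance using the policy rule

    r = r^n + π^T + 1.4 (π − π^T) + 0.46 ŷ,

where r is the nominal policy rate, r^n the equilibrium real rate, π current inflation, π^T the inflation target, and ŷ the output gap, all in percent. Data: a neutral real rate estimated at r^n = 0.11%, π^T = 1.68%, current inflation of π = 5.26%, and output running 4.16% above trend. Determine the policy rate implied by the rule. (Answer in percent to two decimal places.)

Output 4.16% above potential → ŷ = 4.16.
r = 0.11 + 1.68 + 1.4 × (5.26 − 1.68) + 0.46 × 4.16
   = 0.11 + 1.68 + 5.012 + 1.9136 = 8.72

8.72%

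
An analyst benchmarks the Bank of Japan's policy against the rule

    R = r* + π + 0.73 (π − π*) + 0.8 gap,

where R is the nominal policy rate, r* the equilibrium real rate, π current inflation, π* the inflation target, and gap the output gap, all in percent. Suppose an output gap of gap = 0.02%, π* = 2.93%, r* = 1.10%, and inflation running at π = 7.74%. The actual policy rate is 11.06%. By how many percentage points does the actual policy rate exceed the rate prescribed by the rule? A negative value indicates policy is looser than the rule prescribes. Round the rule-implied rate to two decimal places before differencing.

-1.31 pp

R = 1.10 + 7.74 + 0.73 × (7.74 − 2.93) + 0.8 × 0.02
   = 1.10 + 7.74 + 3.5113 + 0.016 = 12.37
Deviation = 11.06 − 12.37 = -1.31 pp.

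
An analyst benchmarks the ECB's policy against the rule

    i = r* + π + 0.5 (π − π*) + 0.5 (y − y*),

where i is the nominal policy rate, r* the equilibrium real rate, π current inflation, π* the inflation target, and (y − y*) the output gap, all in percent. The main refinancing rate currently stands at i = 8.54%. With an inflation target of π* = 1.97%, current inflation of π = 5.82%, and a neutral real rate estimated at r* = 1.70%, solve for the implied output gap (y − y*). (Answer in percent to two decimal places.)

-1.81%

0.5 (y − y*) = 8.54 − 1.70 − 5.82 − 0.5 × (5.82 − 1.97) = -0.905
(y − y*) = -0.905 / 0.5 = -1.81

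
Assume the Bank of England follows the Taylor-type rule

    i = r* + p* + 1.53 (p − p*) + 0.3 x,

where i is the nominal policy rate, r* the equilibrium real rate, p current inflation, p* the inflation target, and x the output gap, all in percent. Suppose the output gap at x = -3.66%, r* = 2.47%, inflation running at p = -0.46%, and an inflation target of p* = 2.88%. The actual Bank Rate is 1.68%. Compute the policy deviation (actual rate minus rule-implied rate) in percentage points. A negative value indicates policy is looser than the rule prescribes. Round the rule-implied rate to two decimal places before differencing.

2.54 pp

i = 2.47 + 2.88 + 1.53 × (-0.46 − 2.88) + 0.3 × (-3.66)
   = 2.47 + 2.88 − 5.1102 − 1.098 = -0.86
Deviation = 1.68 − (-0.86) = 2.54 pp.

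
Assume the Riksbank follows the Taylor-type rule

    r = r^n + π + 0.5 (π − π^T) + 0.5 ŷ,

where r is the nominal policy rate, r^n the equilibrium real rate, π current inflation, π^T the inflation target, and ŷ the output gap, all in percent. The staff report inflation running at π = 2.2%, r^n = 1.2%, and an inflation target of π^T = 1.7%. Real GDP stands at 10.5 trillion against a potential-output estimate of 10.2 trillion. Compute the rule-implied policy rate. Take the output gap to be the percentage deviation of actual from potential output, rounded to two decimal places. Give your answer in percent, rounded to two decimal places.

Output gap = 100 × (10.5 − 10.2) / 10.2 = 2.94%.
r = 1.20 + 2.20 + 0.5 × (2.20 − 1.70) + 0.5 × 2.94
   = 1.20 + 2.2 + 0.25 + 1.47 = 5.12

5.12%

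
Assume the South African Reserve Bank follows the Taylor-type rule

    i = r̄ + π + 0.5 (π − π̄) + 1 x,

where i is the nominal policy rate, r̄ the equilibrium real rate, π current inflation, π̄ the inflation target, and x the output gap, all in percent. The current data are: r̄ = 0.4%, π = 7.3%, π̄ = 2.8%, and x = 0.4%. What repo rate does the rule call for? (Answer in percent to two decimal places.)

10.35%

i = 0.4 + 7.3 + 0.5 × (7.3 − 2.8) + 1 × 0.4
   = 0.4 + 7.3 + 2.25 + 0.4 = 10.35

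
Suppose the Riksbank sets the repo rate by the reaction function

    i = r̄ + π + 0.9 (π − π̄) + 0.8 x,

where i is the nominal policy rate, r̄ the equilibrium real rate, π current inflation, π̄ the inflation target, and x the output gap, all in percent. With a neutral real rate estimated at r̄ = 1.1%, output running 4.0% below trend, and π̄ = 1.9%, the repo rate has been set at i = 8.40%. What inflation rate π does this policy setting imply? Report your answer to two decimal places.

6.43%

Output 4.0% below potential → x = -4.0.
Collecting π: i = r̄ + (1 + 0.9) π − 0.9 π̄ + 0.8 x
1.9 π = 8.40 − 1.1 + 0.9 × 1.9 − 0.8 × (-4.0) = 12.21
π = 12.21 / 1.9 = 6.43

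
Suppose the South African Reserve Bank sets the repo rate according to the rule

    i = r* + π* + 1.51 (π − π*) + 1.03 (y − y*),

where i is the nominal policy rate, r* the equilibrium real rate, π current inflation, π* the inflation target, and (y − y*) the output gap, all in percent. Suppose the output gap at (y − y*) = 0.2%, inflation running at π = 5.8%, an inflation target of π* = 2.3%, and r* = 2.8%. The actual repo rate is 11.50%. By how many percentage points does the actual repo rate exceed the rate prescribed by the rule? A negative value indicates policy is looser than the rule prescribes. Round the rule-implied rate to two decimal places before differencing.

i = 2.8 + 2.3 + 1.51 × (5.8 − 2.3) + 1.03 × 0.2
   = 2.8 + 2.3 + 5.285 + 0.206 = 10.59
Deviation = 11.50 − 10.59 = 0.91 pp.

0.91 pp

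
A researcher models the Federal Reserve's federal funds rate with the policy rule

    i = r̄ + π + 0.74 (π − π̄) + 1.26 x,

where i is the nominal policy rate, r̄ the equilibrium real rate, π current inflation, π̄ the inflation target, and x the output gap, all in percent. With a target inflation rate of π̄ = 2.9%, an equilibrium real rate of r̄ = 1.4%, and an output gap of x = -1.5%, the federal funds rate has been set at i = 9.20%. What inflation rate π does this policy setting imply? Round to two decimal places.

6.80%

Collecting π: i = r̄ + (1 + 0.74) π − 0.74 π̄ + 1.26 x
1.74 π = 9.20 − 1.4 + 0.74 × 2.9 − 1.26 × (-1.5) = 11.836
π = 11.836 / 1.74 = 6.80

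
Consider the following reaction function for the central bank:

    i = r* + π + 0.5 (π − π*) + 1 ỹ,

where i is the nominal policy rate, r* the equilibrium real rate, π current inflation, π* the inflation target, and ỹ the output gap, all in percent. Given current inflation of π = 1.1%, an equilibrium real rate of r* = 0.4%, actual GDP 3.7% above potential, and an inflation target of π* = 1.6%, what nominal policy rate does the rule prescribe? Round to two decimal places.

4.95%

Output 3.7% above potential → ỹ = 3.7.
i = 0.4 + 1.1 + 0.5 × (1.1 − 1.6) + 1 × 3.7
   = 0.4 + 1.1 − 0.25 + 3.7 = 4.95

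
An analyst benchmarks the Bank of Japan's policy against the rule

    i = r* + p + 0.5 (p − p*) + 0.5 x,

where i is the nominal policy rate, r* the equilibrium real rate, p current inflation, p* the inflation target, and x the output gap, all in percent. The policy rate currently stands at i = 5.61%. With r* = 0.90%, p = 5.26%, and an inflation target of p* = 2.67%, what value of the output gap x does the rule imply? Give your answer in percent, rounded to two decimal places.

-3.69%

0.5 x = 5.61 − 0.90 − 5.26 − 0.5 × (5.26 − 2.67) = -1.845
x = -1.845 / 0.5 = -3.69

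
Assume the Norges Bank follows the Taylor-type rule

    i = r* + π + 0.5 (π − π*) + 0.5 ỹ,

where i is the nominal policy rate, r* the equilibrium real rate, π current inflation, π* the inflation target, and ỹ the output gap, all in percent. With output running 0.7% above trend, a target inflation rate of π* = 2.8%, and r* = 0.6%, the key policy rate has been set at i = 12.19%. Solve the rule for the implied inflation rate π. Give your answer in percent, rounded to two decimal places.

Output 0.7% above potential → ỹ = 0.7.
Collecting π: i = r* + (1 + 0.5) π − 0.5 π* + 0.5 ỹ
1.5 π = 12.19 − 0.6 + 0.5 × 2.8 − 0.5 × 0.7 = 12.64
π = 12.64 / 1.5 = 8.43

8.43%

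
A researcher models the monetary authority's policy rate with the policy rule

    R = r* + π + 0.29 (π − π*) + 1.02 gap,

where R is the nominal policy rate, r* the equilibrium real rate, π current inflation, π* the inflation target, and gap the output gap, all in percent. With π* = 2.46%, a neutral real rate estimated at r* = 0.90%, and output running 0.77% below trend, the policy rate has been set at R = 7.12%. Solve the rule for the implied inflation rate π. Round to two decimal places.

Output 0.77% below potential → gap = -0.77.
Collecting π: R = r* + (1 + 0.29) π − 0.29 π* + 1.02 gap
1.29 π = 7.12 − 0.90 + 0.29 × 2.46 − 1.02 × (-0.77) = 7.7188
π = 7.7188 / 1.29 = 5.98

5.98%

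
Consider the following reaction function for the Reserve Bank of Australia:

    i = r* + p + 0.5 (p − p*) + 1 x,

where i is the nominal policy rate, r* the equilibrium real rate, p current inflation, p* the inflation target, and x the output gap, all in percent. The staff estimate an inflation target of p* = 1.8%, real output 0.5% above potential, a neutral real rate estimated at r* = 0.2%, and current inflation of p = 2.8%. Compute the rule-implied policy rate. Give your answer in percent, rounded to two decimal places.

4.00%

Output 0.5% above potential → x = 0.5.
i = 0.2 + 2.8 + 0.5 × (2.8 − 1.8) + 1 × 0.5
   = 0.2 + 2.8 + 0.5 + 0.5 = 4.00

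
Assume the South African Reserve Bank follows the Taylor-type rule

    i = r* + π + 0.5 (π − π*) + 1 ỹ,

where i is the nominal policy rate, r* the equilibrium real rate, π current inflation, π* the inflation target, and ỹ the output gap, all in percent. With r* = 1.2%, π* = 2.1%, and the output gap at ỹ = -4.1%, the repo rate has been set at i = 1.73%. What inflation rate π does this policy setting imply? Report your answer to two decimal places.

Collecting π: i = r* + (1 + 0.5) π − 0.5 π* + 1 ỹ
1.5 π = 1.73 − 1.2 + 0.5 × 2.1 − 1 × (-4.1) = 5.68
π = 5.68 / 1.5 = 3.79

3.79%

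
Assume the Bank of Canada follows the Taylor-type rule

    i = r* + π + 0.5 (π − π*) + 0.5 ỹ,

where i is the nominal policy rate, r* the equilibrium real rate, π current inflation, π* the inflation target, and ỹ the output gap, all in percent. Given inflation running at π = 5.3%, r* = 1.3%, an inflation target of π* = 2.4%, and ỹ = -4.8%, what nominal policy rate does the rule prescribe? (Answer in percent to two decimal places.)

5.65%

i = 1.3 + 5.3 + 0.5 × (5.3 − 2.4) + 0.5 × (-4.8)
   = 1.3 + 5.3 + 1.45 − 2.4 = 5.65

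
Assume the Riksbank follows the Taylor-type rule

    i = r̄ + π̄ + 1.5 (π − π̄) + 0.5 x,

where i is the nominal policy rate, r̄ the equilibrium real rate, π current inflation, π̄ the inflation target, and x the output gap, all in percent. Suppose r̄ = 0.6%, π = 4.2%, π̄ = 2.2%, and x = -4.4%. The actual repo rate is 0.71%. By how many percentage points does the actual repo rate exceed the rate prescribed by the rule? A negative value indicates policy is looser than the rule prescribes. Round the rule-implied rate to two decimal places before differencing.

-2.89 pp

i = 0.6 + 2.2 + 1.5 × (4.2 − 2.2) + 0.5 × (-4.4)
   = 0.6 + 2.2 + 3 − 2.2 = 3.60
Deviation = 0.71 − 3.60 = -2.89 pp.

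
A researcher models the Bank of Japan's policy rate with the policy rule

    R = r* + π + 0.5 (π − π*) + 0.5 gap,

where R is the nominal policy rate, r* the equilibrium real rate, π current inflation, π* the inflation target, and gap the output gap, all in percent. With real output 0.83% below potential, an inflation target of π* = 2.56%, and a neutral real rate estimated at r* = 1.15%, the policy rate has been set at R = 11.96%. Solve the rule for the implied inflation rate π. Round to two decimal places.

8.34%

Output 0.83% below potential → gap = -0.83.
Collecting π: R = r* + (1 + 0.5) π − 0.5 π* + 0.5 gap
1.5 π = 11.96 − 1.15 + 0.5 × 2.56 − 0.5 × (-0.83) = 12.505
π = 12.505 / 1.5 = 8.34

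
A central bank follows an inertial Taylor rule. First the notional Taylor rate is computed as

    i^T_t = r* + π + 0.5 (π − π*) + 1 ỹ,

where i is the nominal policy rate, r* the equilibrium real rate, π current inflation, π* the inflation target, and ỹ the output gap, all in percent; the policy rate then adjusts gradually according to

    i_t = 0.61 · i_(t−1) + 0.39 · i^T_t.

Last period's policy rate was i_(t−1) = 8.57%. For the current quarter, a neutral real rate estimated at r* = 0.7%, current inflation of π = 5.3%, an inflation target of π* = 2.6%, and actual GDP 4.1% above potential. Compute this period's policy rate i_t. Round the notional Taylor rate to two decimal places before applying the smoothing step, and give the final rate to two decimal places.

Output 4.1% above potential → ỹ = 4.1.
i^T_t = 0.7 + 5.3 + 0.5 × (5.3 − 2.6) + 1 × 4.1
   = 0.7 + 5.3 + 1.35 + 4.1 = 11.45
i_t = 0.61 × 8.57 + 0.39 × 11.45 = 5.2277 + 4.4655 = 9.69

9.69%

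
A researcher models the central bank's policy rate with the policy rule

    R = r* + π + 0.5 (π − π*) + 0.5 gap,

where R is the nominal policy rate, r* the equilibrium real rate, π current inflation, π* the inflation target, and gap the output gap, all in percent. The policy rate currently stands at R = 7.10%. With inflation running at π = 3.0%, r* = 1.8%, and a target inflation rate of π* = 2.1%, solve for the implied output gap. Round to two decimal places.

3.70%

0.5 gap = 7.10 − 1.8 − 3.0 − 0.5 × (3.0 − 2.1) = 1.85
gap = 1.85 / 0.5 = 3.70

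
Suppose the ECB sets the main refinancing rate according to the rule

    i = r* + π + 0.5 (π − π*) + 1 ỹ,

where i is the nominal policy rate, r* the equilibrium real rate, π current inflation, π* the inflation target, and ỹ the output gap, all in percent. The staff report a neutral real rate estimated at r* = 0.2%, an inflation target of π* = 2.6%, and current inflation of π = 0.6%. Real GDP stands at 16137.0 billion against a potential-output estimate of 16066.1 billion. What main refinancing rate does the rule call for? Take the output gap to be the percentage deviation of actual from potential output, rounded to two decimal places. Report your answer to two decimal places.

0.24%

Output gap = 100 × (16137.0 − 16066.1) / 16066.1 = 0.44%.
i = 0.20 + 0.60 + 0.5 × (0.60 − 2.60) + 1 × 0.44
   = 0.20 + 0.6 − 1 + 0.44 = 0.24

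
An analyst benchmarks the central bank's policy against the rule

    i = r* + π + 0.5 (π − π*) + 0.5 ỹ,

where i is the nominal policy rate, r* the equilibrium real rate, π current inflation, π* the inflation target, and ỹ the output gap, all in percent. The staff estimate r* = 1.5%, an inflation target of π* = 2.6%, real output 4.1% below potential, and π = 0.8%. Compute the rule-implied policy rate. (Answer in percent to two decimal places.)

Output 4.1% below potential → ỹ = -4.1.
i = 1.5 + 0.8 + 0.5 × (0.8 − 2.6) + 0.5 × (-4.1)
   = 1.5 + 0.8 − 0.9 − 2.05 = -0.65

-0.65%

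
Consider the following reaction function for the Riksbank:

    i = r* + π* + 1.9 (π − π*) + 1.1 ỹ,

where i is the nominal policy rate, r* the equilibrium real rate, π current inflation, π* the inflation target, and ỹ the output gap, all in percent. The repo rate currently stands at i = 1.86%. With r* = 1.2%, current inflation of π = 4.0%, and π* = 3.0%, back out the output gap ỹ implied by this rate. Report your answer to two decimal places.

-3.85%

1.1 ỹ = 1.86 − 1.2 − 3.0 − 1.9 × (4.0 − 3.0) = -4.24
ỹ = -4.24 / 1.1 = -3.85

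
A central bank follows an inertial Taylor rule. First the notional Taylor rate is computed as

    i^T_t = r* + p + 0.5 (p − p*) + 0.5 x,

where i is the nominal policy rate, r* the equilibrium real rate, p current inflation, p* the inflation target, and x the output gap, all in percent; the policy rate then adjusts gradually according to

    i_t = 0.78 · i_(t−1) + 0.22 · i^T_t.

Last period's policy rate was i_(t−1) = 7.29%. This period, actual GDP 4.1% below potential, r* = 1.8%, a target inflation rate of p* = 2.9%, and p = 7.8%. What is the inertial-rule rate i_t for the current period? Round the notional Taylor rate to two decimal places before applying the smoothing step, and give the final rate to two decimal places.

Output 4.1% below potential → x = -4.1.
i^T_t = 1.8 + 7.8 + 0.5 × (7.8 − 2.9) + 0.5 × (-4.1)
   = 1.8 + 7.8 + 2.45 − 2.05 = 10.00
i_t = 0.78 × 7.29 + 0.22 × 10.00 = 5.6862 + 2.2 = 7.89

7.89%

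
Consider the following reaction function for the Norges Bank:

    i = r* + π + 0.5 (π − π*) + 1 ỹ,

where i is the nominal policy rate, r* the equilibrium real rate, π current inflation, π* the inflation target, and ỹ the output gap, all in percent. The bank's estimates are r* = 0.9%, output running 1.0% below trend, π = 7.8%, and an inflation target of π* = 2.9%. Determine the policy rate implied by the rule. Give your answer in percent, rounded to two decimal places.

10.15%

Output 1.0% below potential → ỹ = -1.0.
i = 0.9 + 7.8 + 0.5 × (7.8 − 2.9) + 1 × (-1.0)
   = 0.9 + 7.8 + 2.45 − 1 = 10.15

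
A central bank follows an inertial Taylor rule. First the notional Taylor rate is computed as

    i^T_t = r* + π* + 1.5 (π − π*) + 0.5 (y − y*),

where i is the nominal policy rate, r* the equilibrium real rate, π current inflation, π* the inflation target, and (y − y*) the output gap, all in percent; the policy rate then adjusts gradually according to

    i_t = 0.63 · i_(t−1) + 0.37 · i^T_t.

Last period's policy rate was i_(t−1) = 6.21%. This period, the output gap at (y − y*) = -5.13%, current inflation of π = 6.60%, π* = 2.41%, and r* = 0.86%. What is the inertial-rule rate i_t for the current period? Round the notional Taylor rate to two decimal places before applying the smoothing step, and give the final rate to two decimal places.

i^T_t = 0.86 + 2.41 + 1.5 × (6.60 − 2.41) + 0.5 × (-5.13)
   = 0.86 + 2.41 + 6.285 − 2.565 = 6.99
i_t = 0.63 × 6.21 + 0.37 × 6.99 = 3.9123 + 2.5863 = 6.50

6.50%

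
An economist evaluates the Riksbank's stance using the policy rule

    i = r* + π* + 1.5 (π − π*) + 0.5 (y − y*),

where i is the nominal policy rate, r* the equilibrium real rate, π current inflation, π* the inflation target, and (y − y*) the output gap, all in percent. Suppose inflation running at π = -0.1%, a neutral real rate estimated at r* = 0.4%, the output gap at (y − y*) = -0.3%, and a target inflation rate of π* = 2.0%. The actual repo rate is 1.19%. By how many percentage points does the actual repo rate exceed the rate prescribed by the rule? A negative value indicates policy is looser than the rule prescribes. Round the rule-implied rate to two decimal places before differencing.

2.09 pp

i = 0.4 + 2.0 + 1.5 × (-0.1 − 2.0) + 0.5 × (-0.3)
   = 0.4 + 2 − 3.15 − 0.15 = -0.90
Deviation = 1.19 − (-0.90) = 2.09 pp.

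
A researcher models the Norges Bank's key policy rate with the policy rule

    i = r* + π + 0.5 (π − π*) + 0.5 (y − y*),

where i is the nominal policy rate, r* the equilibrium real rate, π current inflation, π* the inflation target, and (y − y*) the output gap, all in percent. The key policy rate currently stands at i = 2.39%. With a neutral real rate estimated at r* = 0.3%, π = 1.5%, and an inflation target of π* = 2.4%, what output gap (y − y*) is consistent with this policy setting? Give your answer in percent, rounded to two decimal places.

2.08%

0.5 (y − y*) = 2.39 − 0.3 − 1.5 − 0.5 × (1.5 − 2.4) = 1.04
(y − y*) = 1.04 / 0.5 = 2.08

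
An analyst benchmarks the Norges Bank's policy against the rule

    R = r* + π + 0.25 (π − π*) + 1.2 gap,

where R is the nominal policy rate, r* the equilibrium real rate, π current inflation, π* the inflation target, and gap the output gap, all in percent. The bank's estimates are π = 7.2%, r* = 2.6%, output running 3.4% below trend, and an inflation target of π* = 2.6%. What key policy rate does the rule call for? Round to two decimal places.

6.87%

Output 3.4% below potential → gap = -3.4.
R = 2.6 + 7.2 + 0.25 × (7.2 − 2.6) + 1.2 × (-3.4)
   = 2.6 + 7.2 + 1.15 − 4.08 = 6.87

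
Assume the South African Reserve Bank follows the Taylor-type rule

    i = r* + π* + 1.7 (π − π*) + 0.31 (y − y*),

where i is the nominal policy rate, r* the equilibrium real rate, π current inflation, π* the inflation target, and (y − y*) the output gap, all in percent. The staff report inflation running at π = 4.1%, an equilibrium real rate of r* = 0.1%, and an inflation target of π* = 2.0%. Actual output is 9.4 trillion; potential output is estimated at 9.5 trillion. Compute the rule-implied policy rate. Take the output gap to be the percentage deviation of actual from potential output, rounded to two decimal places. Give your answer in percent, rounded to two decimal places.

Output gap = 100 × (9.4 − 9.5) / 9.5 = -1.05%.
i = 0.10 + 2.00 + 1.7 × (4.10 − 2.00) + 0.31 × (-1.05)
   = 0.10 + 2 + 3.57 − 0.3255 = 5.34

5.34%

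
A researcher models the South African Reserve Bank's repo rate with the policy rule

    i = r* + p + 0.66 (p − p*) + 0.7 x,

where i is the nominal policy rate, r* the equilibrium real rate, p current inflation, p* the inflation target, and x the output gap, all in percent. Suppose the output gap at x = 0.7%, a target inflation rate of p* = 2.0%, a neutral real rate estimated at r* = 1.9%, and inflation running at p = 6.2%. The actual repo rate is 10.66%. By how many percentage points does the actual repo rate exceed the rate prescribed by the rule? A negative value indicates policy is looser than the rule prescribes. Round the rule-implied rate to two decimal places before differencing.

-0.70 pp

i = 1.9 + 6.2 + 0.66 × (6.2 − 2.0) + 0.7 × 0.7
   = 1.9 + 6.2 + 2.772 + 0.49 = 11.36
Deviation = 10.66 − 11.36 = -0.70 pp.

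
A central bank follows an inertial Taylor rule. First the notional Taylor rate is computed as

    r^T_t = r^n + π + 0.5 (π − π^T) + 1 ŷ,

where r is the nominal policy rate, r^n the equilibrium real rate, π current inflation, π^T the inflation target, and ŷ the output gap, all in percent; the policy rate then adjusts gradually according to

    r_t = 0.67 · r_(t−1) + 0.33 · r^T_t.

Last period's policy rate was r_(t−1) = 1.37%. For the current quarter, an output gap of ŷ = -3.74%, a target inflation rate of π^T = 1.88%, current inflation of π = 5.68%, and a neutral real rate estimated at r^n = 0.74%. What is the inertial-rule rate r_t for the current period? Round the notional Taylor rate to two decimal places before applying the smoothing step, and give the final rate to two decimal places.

r^T_t = 0.74 + 5.68 + 0.5 × (5.68 − 1.88) + 1 × (-3.74)
   = 0.74 + 5.68 + 1.9 − 3.74 = 4.58
r_t = 0.67 × 1.37 + 0.33 × 4.58 = 0.9179 + 1.5114 = 2.43

2.43%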